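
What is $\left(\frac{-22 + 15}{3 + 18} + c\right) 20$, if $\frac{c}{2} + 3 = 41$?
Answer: $\frac{4540}{3} \approx 1513.3$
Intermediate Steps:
$c = 76$ ($c = -6 + 2 \cdot 41 = -6 + 82 = 76$)
$\left(\frac{-22 + 15}{3 + 18} + c\right) 20 = \left(\frac{-22 + 15}{3 + 18} + 76\right) 20 = \left(- \frac{7}{21} + 76\right) 20 = \left(\left(-7\right) \frac{1}{21} + 76\right) 20 = \left(- \frac{1}{3} + 76\right) 20 = \frac{227}{3} \cdot 20 = \frac{4540}{3}$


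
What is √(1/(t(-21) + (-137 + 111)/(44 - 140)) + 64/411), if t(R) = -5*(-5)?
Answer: 4*√3033634155/498543 ≈ 0.44192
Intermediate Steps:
t(R) = 25
√(1/(t(-21) + (-137 + 111)/(44 - 140)) + 64/411) = √(1/(25 + (-137 + 111)/(44 - 140)) + 64/411) = √(1/(25 - 26/(-96)) + 64*(1/411)) = √(1/(25 - 26*(-1/96)) + 64/411) = √(1/(25 + 13/48) + 64/411) = √(1/(1213/48) + 64/411) = √(48/1213 + 64/411) = √(97360/498543) = 4*√3033634155/498543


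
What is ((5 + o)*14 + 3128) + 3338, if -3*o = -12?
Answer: 6592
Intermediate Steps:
o = 4 (o = -⅓*(-12) = 4)
((5 + o)*14 + 3128) + 3338 = ((5 + 4)*14 + 3128) + 3338 = (9*14 + 3128) + 3338 = (126 + 3128) + 3338 = 3254 + 3338 = 6592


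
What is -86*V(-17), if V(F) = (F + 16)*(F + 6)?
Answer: -946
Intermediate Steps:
V(F) = (6 + F)*(16 + F) (V(F) = (16 + F)*(6 + F) = (6 + F)*(16 + F))
-86*V(-17) = -86*(96 + (-17)² + 22*(-17)) = -86*(96 + 289 - 374) = -86*11 = -946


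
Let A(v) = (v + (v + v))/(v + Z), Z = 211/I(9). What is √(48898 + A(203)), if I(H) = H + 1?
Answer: 2*√757973347/249 ≈ 221.14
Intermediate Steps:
I(H) = 1 + H
Z = 211/10 (Z = 211/(1 + 9) = 211/10 ≈ 21.100)
A(v) = 3*v/(211/10 + v) (A(v) = (v + (v + v))/(v + 211/10) = (v + 2*v)/(211/10 + v) = (3*v)/(211/10 + v) = 3*v/(211/10 + v))
√(48898 + A(203)) = √(48898 + 30*203/(211 + 10*203)) = √(48898 + 30*203/(211 + 2030)) = √(48898 + 30*203/2241) = √(48898 + 30*203*(1/2241)) = √(48898 + 2030/747) = √(36528836/747) = 2*√757973347/249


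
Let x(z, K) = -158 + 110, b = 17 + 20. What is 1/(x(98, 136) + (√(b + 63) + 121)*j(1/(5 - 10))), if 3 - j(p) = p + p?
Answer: 5/1987 ≈ 0.0025164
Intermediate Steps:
b = 37
x(z, K) = -48
j(p) = 3 - 2*p (j(p) = 3 - (p + p) = 3 - 2*p)
1/(x(98, 136) + (√(b + 63) + 121)*j(1/(5 - 10))) = 1/(-48 + (√(37 + 63) + 121)*(3 - 2/(5 - 10))) = 1/(-48 + (√100 + 121)*(3 - 2/(-5))) = 1/(-48 + (10 + 121)*(3 - 2*(-⅕))) = 1/(-48 + 131*(3 + ⅖)) = 1/(-48 + 131*(17/5)) = 1/(-48 + 2227/5) = 1/(1987/5) = 5/1987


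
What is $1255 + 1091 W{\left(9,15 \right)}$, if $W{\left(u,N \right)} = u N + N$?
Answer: $164905$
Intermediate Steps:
$W{\left(u,N \right)} = N + N u$ ($W{\left(u,N \right)} = N u + N = N + N u$)
$1255 + 1091 W{\left(9,15 \right)} = 1255 + 1091 \cdot 15 \left(1 + 9\right) = 1255 + 1091 \cdot 15 \cdot 10 = 1255 + 1091 \cdot 150 = 1255 + 163650 = 164905$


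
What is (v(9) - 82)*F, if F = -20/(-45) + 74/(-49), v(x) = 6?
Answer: 35720/441 ≈ 80.998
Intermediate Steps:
F = -470/441 (F = -20*(-1/45) + 74*(-1/49) = 4/9 - 74/49 = -470/441 ≈ -1.0658)
(v(9) - 82)*F = (6 - 82)*(-470/441) = -76*(-470/441) = 35720/441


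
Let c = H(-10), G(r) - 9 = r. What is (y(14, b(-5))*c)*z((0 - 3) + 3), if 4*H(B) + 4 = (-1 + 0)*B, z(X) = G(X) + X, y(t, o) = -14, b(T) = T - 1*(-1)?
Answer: -189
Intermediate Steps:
G(r) = 9 + r
b(T) = 1 + T (b(T) = T + 1 = 1 + T)
z(X) = 9 + 2*X (z(X) = (9 + X) + X = 9 + 2*X)
H(B) = -1 - B/4 (H(B) = -1 + ((-1 + 0)*B)/4 = -1 + (-B)/4 = -1 - B/4)
c = 3/2 (c = -1 - ¼*(-10) = -1 + 5/2 = 3/2 ≈ 1.5000)
(y(14, b(-5))*c)*z((0 - 3) + 3) = (-14*3/2)*(9 + 2*((0 - 3) + 3)) = -21*(9 + 2*(-3 + 3)) = -21*(9 + 2*0) = -21*(9 + 0) = -21*9 = -189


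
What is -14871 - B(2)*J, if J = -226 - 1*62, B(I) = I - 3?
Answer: -15159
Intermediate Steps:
B(I) = -3 + I
J = -288 (J = -226 - 62 = -288)
-14871 - B(2)*J = -14871 - (-3 + 2)*(-288) = -14871 - (-1)*(-288) = -14871 - 1*288 = -14871 - 288 = -15159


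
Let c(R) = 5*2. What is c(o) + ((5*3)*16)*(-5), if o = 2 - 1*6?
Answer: -1190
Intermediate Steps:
o = -4 (o = 2 - 6 = -4)
c(R) = 10
c(o) + ((5*3)*16)*(-5) = 10 + ((5*3)*16)*(-5) = 10 + (15*16)*(-5) = 10 + 240*(-5) = 10 - 1200 = -1190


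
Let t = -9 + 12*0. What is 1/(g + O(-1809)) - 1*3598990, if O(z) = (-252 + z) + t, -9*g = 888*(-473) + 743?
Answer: -1441938942481/400651 ≈ -3.5990e+6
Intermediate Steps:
t = -9 (t = -9 + 0 = -9)
g = 419281/9 (g = -(888*(-473) + 743)/9 = -(-420024 + 743)/9 = -1/9*(-419281) = 419281/9 ≈ 46587.)
O(z) = -261 + z (O(z) = (-252 + z) - 9 = -261 + z)
1/(g + O(-1809)) - 1*3598990 = 1/(419281/9 + (-261 - 1809)) - 1*3598990 = 1/(419281/9 - 2070) - 3598990 = 1/(400651/9) - 3598990 = 9/400651 - 3598990 = -1441938942481/400651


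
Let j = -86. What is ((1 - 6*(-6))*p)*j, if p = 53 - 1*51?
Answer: -6364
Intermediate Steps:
p = 2 (p = 53 - 51 = 2)
((1 - 6*(-6))*p)*j = ((1 - 6*(-6))*2)*(-86) = ((1 + 36)*2)*(-86) = (37*2)*(-86) = 74*(-86) = -6364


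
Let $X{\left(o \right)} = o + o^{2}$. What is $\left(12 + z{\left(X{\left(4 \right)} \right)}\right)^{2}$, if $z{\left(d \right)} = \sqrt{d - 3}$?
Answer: $\left(12 + \sqrt{17}\right)^{2} \approx 259.95$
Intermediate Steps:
$z{\left(d \right)} = \sqrt{-3 + d}$
$\left(12 + z{\left(X{\left(4 \right)} \right)}\right)^{2} = \left(12 + \sqrt{-3 + 4 \left(1 + 4\right)}\right)^{2} = \left(12 + \sqrt{-3 + 4 \cdot 5}\right)^{2} = \left(12 + \sqrt{-3 + 20}\right)^{2} = \left(12 + \sqrt{17}\right)^{2}$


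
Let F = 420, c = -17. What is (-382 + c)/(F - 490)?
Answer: 57/10 ≈ 5.7000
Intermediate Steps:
(-382 + c)/(F - 490) = (-382 - 17)/(420 - 490) = -399/(-70) = -399*(-1/70) = 57/10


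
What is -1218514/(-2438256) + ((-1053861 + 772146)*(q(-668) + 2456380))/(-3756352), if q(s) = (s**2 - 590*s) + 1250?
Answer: 70792524537372059/286217118816 ≈ 2.4734e+5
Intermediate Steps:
q(s) = 1250 + s**2 - 590*s
-1218514/(-2438256) + ((-1053861 + 772146)*(q(-668) + 2456380))/(-3756352) = -1218514/(-2438256) + ((-1053861 + 772146)*((1250 + (-668)**2 - 590*(-668)) + 2456380))/(-3756352) = -1218514*(-1/2438256) - 281715*((1250 + 446224 + 394120) + 2456380)*(-1/3756352) = 609257/1219128 - 281715*(841594 + 2456380)*(-1/3756352) = 609257/1219128 - 281715*3297974*(-1/3756352) = 609257/1219128 - 929088745410*(-1/3756352) = 609257/1219128 + 464544372705/1878176 = 70792524537372059/286217118816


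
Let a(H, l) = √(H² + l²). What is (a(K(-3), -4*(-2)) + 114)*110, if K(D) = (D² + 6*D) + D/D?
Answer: 12540 + 880*√2 ≈ 13785.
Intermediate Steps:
K(D) = 1 + D² + 6*D (K(D) = (D² + 6*D) + 1 = 1 + D² + 6*D)
(a(K(-3), -4*(-2)) + 114)*110 = (√((1 + (-3)² + 6*(-3))² + (-4*(-2))²) + 114)*110 = (√((1 + 9 - 18)² + 8²) + 114)*110 = (√((-8)² + 64) + 114)*110 = (√(64 + 64) + 114)*110 = (√128 + 114)*110 = (8*√2 + 114)*110 = (114 + 8*√2)*110 = 12540 + 880*√2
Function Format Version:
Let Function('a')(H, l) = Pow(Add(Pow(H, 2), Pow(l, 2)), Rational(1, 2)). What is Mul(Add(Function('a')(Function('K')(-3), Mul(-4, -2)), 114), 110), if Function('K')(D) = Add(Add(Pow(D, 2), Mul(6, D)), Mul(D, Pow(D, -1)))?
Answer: Add(12540, Mul(880, Pow(2, Rational(1, 2)))) ≈ 13785.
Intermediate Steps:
Function('K')(D) = Add(1, Pow(D, 2), Mul(6, D)) (Function('K')(D) = Add(Add(Pow(D, 2), Mul(6, D)), 1) = Add(1, Pow(D, 2), Mul(6, D)))
Mul(Add(Function('a')(Function('K')(-3), Mul(-4, -2)), 114), 110) = Mul(Add(Pow(Add(Pow(Add(1, Pow(-3, 2), Mul(6, -3)), 2), Pow(Mul(-4, -2), 2)), Rational(1, 2)), 114), 110) = Mul(Add(Pow(Add(Pow(Add(1, 9, -18), 2), Pow(8, 2)), Rational(1, 2)), 114), 110) = Mul(Add(Pow(Add(Pow(-8, 2), 64), Rational(1, 2)), 114), 110) = Mul(Add(Pow(Add(64, 64), Rational(1, 2)), 114), 110) = Mul(Add(Pow(128, Rational(1, 2)), 114), 110) = Mul(Add(Mul(8, Pow(2, Rational(1, 2))), 114), 110) = Mul(Add(114, Mul(8, Pow(2, Rational(1, 2)))), 110) = Add(12540, Mul(880, Pow(2, Rational(1, 2))))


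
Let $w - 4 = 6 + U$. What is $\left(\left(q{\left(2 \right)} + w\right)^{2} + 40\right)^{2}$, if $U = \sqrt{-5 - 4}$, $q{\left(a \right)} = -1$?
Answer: $9628 + 12096 i \approx 9628.0 + 12096.0 i$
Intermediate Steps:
$U = 3 i$ ($U = \sqrt{-9} = 3 i \approx 3.0 i$)
$w = 10 + 3 i$ ($w = 4 + \left(6 + 3 i\right) = 10 + 3 i \approx 10.0 + 3.0 i$)
$\left(\left(q{\left(2 \right)} + w\right)^{2} + 40\right)^{2} = \left(\left(-1 + \left(10 + 3 i\right)\right)^{2} + 40\right)^{2} = \left(\left(9 + 3 i\right)^{2} + 40\right)^{2} = \left(40 + \left(9 + 3 i\right)^{2}\right)^{2}$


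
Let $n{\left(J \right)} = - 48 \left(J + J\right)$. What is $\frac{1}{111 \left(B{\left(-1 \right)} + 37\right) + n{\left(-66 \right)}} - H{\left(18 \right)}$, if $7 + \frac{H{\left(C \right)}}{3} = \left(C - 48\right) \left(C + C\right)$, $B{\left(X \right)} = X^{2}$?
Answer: $\frac{34416595}{10554} \approx 3261.0$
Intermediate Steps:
$n{\left(J \right)} = - 96 J$ ($n{\left(J \right)} = - 48 \cdot 2 J = - 96 J$)
$H{\left(C \right)} = -21 + 6 C \left(-48 + C\right)$ ($H{\left(C \right)} = -21 + 3 \left(C - 48\right) \left(C + C\right) = -21 + 3 \left(-48 + C\right) 2 C = -21 + 3 \cdot 2 C \left(-48 + C\right) = -21 + 6 C \left(-48 + C\right)$)
$\frac{1}{111 \left(B{\left(-1 \right)} + 37\right) + n{\left(-66 \right)}} - H{\left(18 \right)} = \frac{1}{111 \left(\left(-1\right)^{2} + 37\right) - -6336} - \left(-21 - 5184 + 6 \cdot 18^{2}\right) = \frac{1}{111 \left(1 + 37\right) + 6336} - \left(-21 - 5184 + 6 \cdot 324\right) = \frac{1}{111 \cdot 38 + 6336} - \left(-21 - 5184 + 1944\right) = \frac{1}{4218 + 6336} - -3261 = \frac{1}{10554} + 3261 = \frac{34416595}{10554}$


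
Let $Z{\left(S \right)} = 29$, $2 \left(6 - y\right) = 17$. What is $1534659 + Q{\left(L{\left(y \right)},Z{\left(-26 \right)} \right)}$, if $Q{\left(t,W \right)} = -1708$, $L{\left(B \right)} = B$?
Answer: $1532951$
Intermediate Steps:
$y = - \frac{5}{2}$ ($y = 6 - \frac{17}{2} = - \frac{5}{2} \approx -2.5$)
$1534659 + Q{\left(L{\left(y \right)},Z{\left(-26 \right)} \right)} = 1534659 - 1708 = 1532951$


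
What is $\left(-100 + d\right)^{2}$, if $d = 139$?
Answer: $1521$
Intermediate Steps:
$\left(-100 + d\right)^{2} = \left(-100 + 139\right)^{2} = 39^{2} = 1521$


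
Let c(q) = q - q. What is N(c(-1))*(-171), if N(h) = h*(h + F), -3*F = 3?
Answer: 0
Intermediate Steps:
F = -1 (F = -⅓*3 = -1)
c(q) = 0
N(h) = h*(-1 + h) (N(h) = h*(h - 1) = h*(-1 + h))
N(c(-1))*(-171) = (0*(-1 + 0))*(-171) = (0*(-1))*(-171) = 0*(-171) = 0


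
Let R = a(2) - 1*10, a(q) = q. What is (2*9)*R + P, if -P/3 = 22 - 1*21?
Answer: -147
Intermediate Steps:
P = -3 (P = -3*(22 - 1*21) = -3*(22 - 21) = -3*1 = -3)
R = -8 (R = 2 - 1*10 = 2 - 10 = -8)
(2*9)*R + P = (2*9)*(-8) - 3 = 18*(-8) - 3 = -144 - 3 = -147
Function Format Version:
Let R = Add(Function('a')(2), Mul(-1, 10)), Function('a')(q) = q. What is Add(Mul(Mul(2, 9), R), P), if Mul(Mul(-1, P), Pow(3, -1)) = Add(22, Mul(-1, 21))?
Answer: -147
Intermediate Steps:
P = -3 (P = Mul(-3, Add(22, Mul(-1, 21))) = Mul(-3, Add(22, -21)) = Mul(-3, 1) = -3)
R = -8 (R = Add(2, Mul(-1, 10)) = Add(2, -10) = -8)
Add(Mul(Mul(2, 9), R), P) = Add(Mul(Mul(2, 9), -8), -3) = Add(Mul(18, -8), -3) = Add(-144, -3) = -147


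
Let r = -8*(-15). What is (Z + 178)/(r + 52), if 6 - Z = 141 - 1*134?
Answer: 177/172 ≈ 1.0291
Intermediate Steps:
Z = -1 (Z = 6 - (141 - 1*134) = 6 - (141 - 134) = 6 - 1*7 = 6 - 7 = -1)
r = 120
(Z + 178)/(r + 52) = (-1 + 178)/(120 + 52) = 177/172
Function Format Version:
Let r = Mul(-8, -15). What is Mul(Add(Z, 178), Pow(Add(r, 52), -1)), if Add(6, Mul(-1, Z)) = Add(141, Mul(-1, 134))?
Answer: Rational(177, 172) ≈ 1.0291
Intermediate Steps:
Z = -1 (Z = Add(6, Mul(-1, Add(141, Mul(-1, 134)))) = Add(6, Mul(-1, Add(141, -134))) = Add(6, Mul(-1, 7)) = Add(6, -7) = -1)
r = 120
Mul(Add(Z, 178), Pow(Add(r, 52), -1)) = Mul(Add(-1, 178), Pow(Add(120, 52), -1)) = Mul(177, Pow(172, -1)) = Mul(177, Rational(1, 172)) = Rational(177, 172)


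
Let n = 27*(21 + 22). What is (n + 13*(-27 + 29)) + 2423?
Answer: 3610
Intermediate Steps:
n = 1161 (n = 27*43 = 1161)
(n + 13*(-27 + 29)) + 2423 = (1161 + 13*(-27 + 29)) + 2423 = (1161 + 13*2) + 2423 = (1161 + 26) + 2423 = 1187 + 2423 = 3610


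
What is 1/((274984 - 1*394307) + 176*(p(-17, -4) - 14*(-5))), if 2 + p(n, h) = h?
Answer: -1/108059 ≈ -9.2542e-6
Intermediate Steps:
p(n, h) = -2 + h
1/((274984 - 1*394307) + 176*(p(-17, -4) - 14*(-5))) = 1/((274984 - 1*394307) + 176*((-2 - 4) - 14*(-5))) = 1/((274984 - 394307) + 176*(-6 + 70)) = 1/(-119323 + 176*64) = 1/(-119323 + 11264) = 1/(-108059) = -1/108059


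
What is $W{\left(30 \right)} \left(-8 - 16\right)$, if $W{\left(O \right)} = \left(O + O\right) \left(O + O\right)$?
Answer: $-86400$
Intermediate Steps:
$W{\left(O \right)} = 4 O^{2}$ ($W{\left(O \right)} = 2 O 2 O = 4 O^{2}$)
$W{\left(30 \right)} \left(-8 - 16\right) = 4 \cdot 30^{2} \left(-8 - 16\right) = 4 \cdot 900 \left(-24\right) = 3600 \left(-24\right) = -86400$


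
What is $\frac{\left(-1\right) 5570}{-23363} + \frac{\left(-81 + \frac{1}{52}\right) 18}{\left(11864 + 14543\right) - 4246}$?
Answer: $\frac{774640561}{4487144506} \approx 0.17264$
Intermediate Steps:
$\frac{\left(-1\right) 5570}{-23363} + \frac{\left(-81 + \frac{1}{52}\right) 18}{\left(11864 + 14543\right) - 4246} = \left(-5570\right) \left(- \frac{1}{23363}\right) + \frac{\left(-81 + \frac{1}{52}\right) 18}{26407 - 4246} = \frac{5570}{23363} + \frac{\left(- \frac{4211}{52}\right) 18}{22161} = \frac{5570}{23363} - \frac{12633}{192062} = \frac{774640561}{4487144506}$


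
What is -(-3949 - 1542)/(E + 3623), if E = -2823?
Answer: 5491/800 ≈ 6.8637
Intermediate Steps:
-(-3949 - 1542)/(E + 3623) = -(-3949 - 1542)/(-2823 + 3623) = -(-5491)/800 = -1*(-5491/800) = 5491/800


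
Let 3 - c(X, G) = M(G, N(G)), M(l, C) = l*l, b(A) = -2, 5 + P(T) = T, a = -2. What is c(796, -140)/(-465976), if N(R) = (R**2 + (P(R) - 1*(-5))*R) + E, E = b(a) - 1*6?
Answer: 19597/465976 ≈ 0.042056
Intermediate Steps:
P(T) = -5 + T
E = -8 (E = -2 - 1*6 = -2 - 6 = -8)
N(R) = -8 + 2*R**2 (N(R) = (R**2 + ((-5 + R) - 1*(-5))*R) - 8 = (R**2 + ((-5 + R) + 5)*R) - 8 = (R**2 + R*R) - 8 = (R**2 + R**2) - 8 = 2*R**2 - 8 = -8 + 2*R**2)
M(l, C) = l**2
c(X, G) = 3 - G**2
c(796, -140)/(-465976) = (3 - 1*(-140)**2)/(-465976) = (3 - 1*19600)*(-1/465976) = (3 - 19600)*(-1/465976) = -19597*(-1/465976) = 19597/465976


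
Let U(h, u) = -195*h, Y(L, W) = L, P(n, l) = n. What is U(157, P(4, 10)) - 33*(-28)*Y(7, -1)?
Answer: -24147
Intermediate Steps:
U(157, P(4, 10)) - 33*(-28)*Y(7, -1) = -195*157 - 33*(-28)*7 = -30615 - (-924)*7 = -30615 - 1*(-6468) = -30615 + 6468 = -24147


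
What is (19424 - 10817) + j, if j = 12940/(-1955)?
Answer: 3362749/391 ≈ 8600.4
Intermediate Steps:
j = -2588/391 (j = 12940*(-1/1955) = -2588/391 ≈ -6.6189)
(19424 - 10817) + j = (19424 - 10817) - 2588/391 = 8607 - 2588/391 = 3362749/391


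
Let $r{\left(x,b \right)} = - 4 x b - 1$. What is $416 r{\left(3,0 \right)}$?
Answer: $-416$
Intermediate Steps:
$r{\left(x,b \right)} = -1 - 4 b x$ ($r{\left(x,b \right)} = - 4 b x - 1 = -1 - 4 b x$)
$416 r{\left(3,0 \right)} = 416 \left(-1 - 0 \cdot 3\right) = 416 \left(-1 + 0\right) = 416 \left(-1\right) = -416$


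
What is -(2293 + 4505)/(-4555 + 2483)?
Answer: 3399/1036 ≈ 3.2809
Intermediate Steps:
-(2293 + 4505)/(-4555 + 2483) = -6798/(-2072) = -6798*(-1)/2072 = -1*(-3399/1036) = 3399/1036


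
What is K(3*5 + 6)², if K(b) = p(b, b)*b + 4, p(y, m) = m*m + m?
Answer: 94206436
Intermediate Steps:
p(y, m) = m + m² (p(y, m) = m² + m = m + m²)
K(b) = 4 + b²*(1 + b) (K(b) = (b*(1 + b))*b + 4 = b²*(1 + b) + 4 = 4 + b²*(1 + b))
K(3*5 + 6)² = (4 + (3*5 + 6)²*(1 + (3*5 + 6)))² = (4 + (15 + 6)²*(1 + (15 + 6)))² = (4 + 21²*(1 + 21))² = (4 + 441*22)² = (4 + 9702)² = 9706² = 94206436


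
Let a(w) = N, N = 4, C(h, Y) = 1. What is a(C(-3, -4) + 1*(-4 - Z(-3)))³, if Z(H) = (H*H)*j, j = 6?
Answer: 64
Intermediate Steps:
Z(H) = 6*H² (Z(H) = (H*H)*6 = H²*6 = 6*H²)
a(w) = 4
a(C(-3, -4) + 1*(-4 - Z(-3)))³ = 4³ = 64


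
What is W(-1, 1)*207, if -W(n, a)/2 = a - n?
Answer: -828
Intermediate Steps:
W(n, a) = -2*a + 2*n (W(n, a) = -2*(a - n) = -2*a + 2*n)
W(-1, 1)*207 = (-2*1 + 2*(-1))*207 = (-2 - 2)*207 = -4*207 = -828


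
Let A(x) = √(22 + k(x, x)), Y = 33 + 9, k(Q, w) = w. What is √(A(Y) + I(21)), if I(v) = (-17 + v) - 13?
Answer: I ≈ 1.0*I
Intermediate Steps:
I(v) = -30 + v
Y = 42
A(x) = √(22 + x)
√(A(Y) + I(21)) = √(√(22 + 42) + (-30 + 21)) = √(√64 - 9) = √(8 - 9) = √(-1) = I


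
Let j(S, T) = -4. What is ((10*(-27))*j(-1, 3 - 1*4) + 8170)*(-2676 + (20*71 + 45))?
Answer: -11201750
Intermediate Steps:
((10*(-27))*j(-1, 3 - 1*4) + 8170)*(-2676 + (20*71 + 45)) = ((10*(-27))*(-4) + 8170)*(-2676 + (20*71 + 45)) = (-270*(-4) + 8170)*(-2676 + (1420 + 45)) = (1080 + 8170)*(-2676 + 1465) = 9250*(-1211) = -11201750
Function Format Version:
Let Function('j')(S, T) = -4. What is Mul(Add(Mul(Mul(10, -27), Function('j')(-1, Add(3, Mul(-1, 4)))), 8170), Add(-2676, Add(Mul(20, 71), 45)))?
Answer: -11201750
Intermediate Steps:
Mul(Add(Mul(Mul(10, -27), Function('j')(-1, Add(3, Mul(-1, 4)))), 8170), Add(-2676, Add(Mul(20, 71), 45))) = Mul(Add(Mul(Mul(10, -27), -4), 8170), Add(-2676, Add(Mul(20, 71), 45))) = Mul(Add(Mul(-270, -4), 8170), Add(-2676, Add(1420, 45))) = Mul(Add(1080, 8170), Add(-2676, 1465)) = Mul(9250, -1211) = -11201750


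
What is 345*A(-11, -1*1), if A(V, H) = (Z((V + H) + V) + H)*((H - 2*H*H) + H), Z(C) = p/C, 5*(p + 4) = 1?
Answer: 1152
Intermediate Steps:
p = -19/5 (p = -4 + (⅕)*1 = -4 + ⅕ = -19/5 ≈ -3.8000)
Z(C) = -19/(5*C)
A(V, H) = (H - 19/(5*(H + 2*V)))*(-2*H² + 2*H) (A(V, H) = (-19/(5*((V + H) + V)) + H)*((H - 2*H*H) + H) = (-19/(5*((H + V) + V)) + H)*((H - 2*H²) + H) = (-19/(5*(H + 2*V)) + H)*((H - 2*H²) + H) = (H - 19/(5*(H + 2*V)))*(-2*H² + 2*H))
345*A(-11, -1*1) = 345*(-2*(-1*1)*(19 - (-19) + 5*(-1*1)*(-1 - 1*1)*(-1*1 + 2*(-11)))/(5*(-1*1) + 10*(-11))) = 345*(-2*(-1)*(19 - 19*(-1) + 5*(-1)*(-1 - 1)*(-1 - 22))/(5*(-1) - 110)) = 345*(-2*(-1)*(19 + 19 + 5*(-1)*(-2)*(-23))/(-5 - 110)) = 345*(-2*(-1)*(19 + 19 - 230)/(-115)) = 345*(-2*(-1)*(-1/115)*(-192)) = 345*(384/115) = 1152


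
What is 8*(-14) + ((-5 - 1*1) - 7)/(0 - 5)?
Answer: -547/5 ≈ -109.40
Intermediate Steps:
8*(-14) + ((-5 - 1*1) - 7)/(0 - 5) = -112 + ((-5 - 1) - 7)/(-5) = -112 + (-6 - 7)*(-⅕) = -112 - 13*(-⅕) = -112 + 13/5 = -547/5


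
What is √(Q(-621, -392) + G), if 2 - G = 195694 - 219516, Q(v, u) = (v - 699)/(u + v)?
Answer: 2*√6112196854/1013 ≈ 154.35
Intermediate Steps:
Q(v, u) = (-699 + v)/(u + v)
G = 23824 (G = 2 - (195694 - 219516) = 2 - 1*(-23822) = 2 + 23822 = 23824)
√(Q(-621, -392) + G) = √((-699 - 621)/(-392 - 621) + 23824) = √(-1320/(-1013) + 23824) = √(-1/1013*(-1320) + 23824) = √(1320/1013 + 23824) = √(24135032/1013) = 2*√6112196854/1013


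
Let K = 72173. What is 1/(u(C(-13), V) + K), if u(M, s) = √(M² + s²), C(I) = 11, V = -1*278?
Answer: 72173/5208864524 - √77405/5208864524 ≈ 1.3802e-5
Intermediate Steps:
V = -278
1/(u(C(-13), V) + K) = 1/(√(11² + (-278)²) + 72173) = 1/(√(121 + 77284) + 72173) = 1/(√77405 + 72173) = 1/(72173 + √77405)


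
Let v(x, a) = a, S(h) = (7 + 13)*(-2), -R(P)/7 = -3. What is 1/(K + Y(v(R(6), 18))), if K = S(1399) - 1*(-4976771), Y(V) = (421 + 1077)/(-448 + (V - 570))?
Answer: 500/2488364751 ≈ 2.0094e-7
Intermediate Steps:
R(P) = 21 (R(P) = -7*(-3) = 21)
S(h) = -40 (S(h) = 20*(-2) = -40)
Y(V) = 1498/(-1018 + V) (Y(V) = 1498/(-448 + (-570 + V)) = 1498/(-1018 + V))
K = 4976731 (K = -40 - 1*(-4976771) = -40 + 4976771 = 4976731)
1/(K + Y(v(R(6), 18))) = 1/(4976731 + 1498/(-1018 + 18)) = 1/(4976731 + 1498/(-1000)) = 1/(4976731 + 1498*(-1/1000)) = 1/(4976731 - 749/500) = 1/(2488364751/500) = 500/2488364751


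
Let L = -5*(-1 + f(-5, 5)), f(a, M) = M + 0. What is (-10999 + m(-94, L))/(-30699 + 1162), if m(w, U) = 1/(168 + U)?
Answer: 1627851/4371476 ≈ 0.37238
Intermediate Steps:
f(a, M) = M
L = -20 (L = -5*(-1 + 5) = -5*4 = -20)
(-10999 + m(-94, L))/(-30699 + 1162) = (-10999 + 1/(168 - 20))/(-30699 + 1162) = (-10999 + 1/148)/(-29537) = (-10999 + 1/148)*(-1/29537) = -1627851/148*(-1/29537) = 1627851/4371476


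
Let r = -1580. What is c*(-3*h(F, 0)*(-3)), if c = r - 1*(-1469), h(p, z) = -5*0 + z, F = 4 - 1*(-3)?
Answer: 0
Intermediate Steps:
F = 7 (F = 4 + 3 = 7)
h(p, z) = z (h(p, z) = 0 + z = z)
c = -111 (c = -1580 - 1*(-1469) = -1580 + 1469 = -111)
c*(-3*h(F, 0)*(-3)) = -111*(-3*0)*(-3) = -0*(-3) = -111*0 = 0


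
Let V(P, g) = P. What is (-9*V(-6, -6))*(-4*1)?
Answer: -216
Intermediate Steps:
(-9*V(-6, -6))*(-4*1) = (-9*(-6))*(-4*1) = 54*(-4) = -216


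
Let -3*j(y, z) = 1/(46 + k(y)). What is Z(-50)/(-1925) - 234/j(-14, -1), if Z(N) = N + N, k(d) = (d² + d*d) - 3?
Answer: 23513494/77 ≈ 3.0537e+5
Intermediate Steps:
k(d) = -3 + 2*d² (k(d) = (d² + d²) - 3 = 2*d² - 3 = -3 + 2*d²)
Z(N) = 2*N
j(y, z) = -1/(3*(43 + 2*y²)) (j(y, z) = -1/(3*(46 + (-3 + 2*y²))) = -1/(3*(43 + 2*y²)))
Z(-50)/(-1925) - 234/j(-14, -1) = (2*(-50))/(-1925) - 234/((-1/(129 + 6*(-14)²))) = -100*(-1/1925) - 234/((-1/(129 + 6*196))) = 4/77 - 234/((-1/(129 + 1176))) = 4/77 - 234/((-1/1305)) = 4/77 - 234/((-1*1/1305)) = 4/77 - 234/(-1/1305) = 4/77 - 234*(-1305) = 4/77 + 305370 = 23513494/77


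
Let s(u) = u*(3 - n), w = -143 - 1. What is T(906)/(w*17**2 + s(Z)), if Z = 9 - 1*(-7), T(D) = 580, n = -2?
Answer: -145/10384 ≈ -0.013964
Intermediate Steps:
Z = 16 (Z = 9 + 7 = 16)
w = -144
s(u) = 5*u (s(u) = u*(3 - 1*(-2)) = u*(3 + 2) = u*5 = 5*u)
T(906)/(w*17**2 + s(Z)) = 580/(-144*17**2 + 5*16) = 580/(-144*289 + 80) = 580/(-41616 + 80) = 580/(-41536) = 580*(-1/41536) = -145/10384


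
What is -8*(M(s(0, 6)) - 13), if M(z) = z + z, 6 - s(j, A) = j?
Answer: 8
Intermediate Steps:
s(j, A) = 6 - j
M(z) = 2*z
-8*(M(s(0, 6)) - 13) = -8*(2*(6 - 1*0) - 13) = -8*(2*(6 + 0) - 13) = -8*(2*6 - 13) = -8*(12 - 13) = -8*(-1) = 8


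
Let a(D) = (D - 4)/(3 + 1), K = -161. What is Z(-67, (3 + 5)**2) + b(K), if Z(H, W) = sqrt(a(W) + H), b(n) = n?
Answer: -161 + 2*I*sqrt(13) ≈ -161.0 + 7.2111*I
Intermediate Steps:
a(D) = -1 + D/4 (a(D) = (-4 + D)/4 = (-4 + D)*(1/4) = -1 + D/4)
Z(H, W) = sqrt(-1 + H + W/4) (Z(H, W) = sqrt((-1 + W/4) + H) = sqrt(-1 + H + W/4))
Z(-67, (3 + 5)**2) + b(K) = sqrt(-4 + (3 + 5)**2 + 4*(-67))/2 - 161 = sqrt(-4 + 8**2 - 268)/2 - 161 = sqrt(-4 + 64 - 268)/2 - 161 = sqrt(-208)/2 - 161 = (4*I*sqrt(13))/2 - 161 = 2*I*sqrt(13) - 161 = -161 + 2*I*sqrt(13)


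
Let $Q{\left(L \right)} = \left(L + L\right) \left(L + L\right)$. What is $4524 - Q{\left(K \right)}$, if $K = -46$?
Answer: $-3940$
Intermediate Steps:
$Q{\left(L \right)} = 4 L^{2}$ ($Q{\left(L \right)} = 2 L 2 L = 4 L^{2}$)
$4524 - Q{\left(K \right)} = 4524 - 4 \left(-46\right)^{2} = 4524 - 4 \cdot 2116 = 4524 - 8464 = -3940$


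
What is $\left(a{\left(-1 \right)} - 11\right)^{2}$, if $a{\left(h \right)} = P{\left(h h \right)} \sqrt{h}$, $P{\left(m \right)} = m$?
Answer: $\left(11 - i\right)^{2} \approx 120.0 - 22.0 i$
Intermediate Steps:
$a{\left(h \right)} = h^{\frac{5}{2}}$ ($a{\left(h \right)} = h h \sqrt{h} = h^{2} \sqrt{h} = h^{\frac{5}{2}}$)
$\left(a{\left(-1 \right)} - 11\right)^{2} = \left(\left(-1\right)^{\frac{5}{2}} - 11\right)^{2} = \left(i - 11\right)^{2} = \left(-11 + i\right)^{2}$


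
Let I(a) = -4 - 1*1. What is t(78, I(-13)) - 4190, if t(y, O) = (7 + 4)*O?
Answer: -4245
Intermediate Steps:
I(a) = -5 (I(a) = -4 - 1 = -5)
t(y, O) = 11*O
t(78, I(-13)) - 4190 = 11*(-5) - 4190 = -55 - 4190 = -4245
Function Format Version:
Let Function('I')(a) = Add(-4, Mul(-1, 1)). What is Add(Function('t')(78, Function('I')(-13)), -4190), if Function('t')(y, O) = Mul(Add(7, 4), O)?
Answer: -4245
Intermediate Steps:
Function('I')(a) = -5 (Function('I')(a) = Add(-4, -1) = -5)
Function('t')(y, O) = Mul(11, O)
Add(Function('t')(78, Function('I')(-13)), -4190) = Add(Mul(11, -5), -4190) = Add(-55, -4190) = -4245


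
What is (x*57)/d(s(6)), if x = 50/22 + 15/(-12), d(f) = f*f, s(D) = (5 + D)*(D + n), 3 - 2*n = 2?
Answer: 2565/224939 ≈ 0.011403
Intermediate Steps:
n = 1/2 (n = 3/2 - 1/2*2 = 3/2 - 1 = 1/2 ≈ 0.50000)
s(D) = (1/2 + D)*(5 + D) (s(D) = (5 + D)*(D + 1/2) = (5 + D)*(1/2 + D) = (1/2 + D)*(5 + D))
d(f) = f**2
x = 45/44 (x = 50*(1/22) + 15*(-1/12) = 25/11 - 5/4 = 45/44 ≈ 1.0227)
(x*57)/d(s(6)) = ((45/44)*57)/((5/2 + 6**2 + (11/2)*6)**2) = 2565/(44*((5/2 + 36 + 33)**2)) = 2565/(44*((143/2)**2)) = 2565/(44*(20449/4)) = (2565/44)*(4/20449) = 2565/224939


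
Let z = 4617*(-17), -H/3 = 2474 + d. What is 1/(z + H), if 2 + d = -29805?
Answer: 1/3510 ≈ 0.00028490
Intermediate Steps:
d = -29807 (d = -2 - 29805 = -29807)
H = 81999 (H = -3*(2474 - 29807) = -3*(-27333) = 81999)
z = -78489
1/(z + H) = 1/(-78489 + 81999) = 1/3510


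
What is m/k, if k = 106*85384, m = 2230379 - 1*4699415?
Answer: -617259/2262676 ≈ -0.27280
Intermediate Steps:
m = -2469036 (m = 2230379 - 4699415 = -2469036)
k = 9050704
m/k = -2469036/9050704 = -2469036*1/9050704 = -617259/2262676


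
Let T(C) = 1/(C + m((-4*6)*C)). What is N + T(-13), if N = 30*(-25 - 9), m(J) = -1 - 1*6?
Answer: -20401/20 ≈ -1020.0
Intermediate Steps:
m(J) = -7 (m(J) = -1 - 6 = -7)
T(C) = 1/(-7 + C) (T(C) = 1/(C - 7) = 1/(-7 + C))
N = -1020 (N = 30*(-34) = -1020)
N + T(-13) = -1020 + 1/(-7 - 13) = -1020 + 1/(-20) = -1020 - 1/20 = -20401/20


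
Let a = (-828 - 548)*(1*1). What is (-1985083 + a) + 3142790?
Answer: 1156331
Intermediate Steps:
a = -1376 (a = -1376*1 = -1376)
(-1985083 + a) + 3142790 = (-1985083 - 1376) + 3142790 = -1986459 + 3142790 = 1156331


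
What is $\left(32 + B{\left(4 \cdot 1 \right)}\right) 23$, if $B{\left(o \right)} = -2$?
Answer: $690$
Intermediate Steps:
$\left(32 + B{\left(4 \cdot 1 \right)}\right) 23 = \left(32 - 2\right) 23 = 30 \cdot 23 = 690$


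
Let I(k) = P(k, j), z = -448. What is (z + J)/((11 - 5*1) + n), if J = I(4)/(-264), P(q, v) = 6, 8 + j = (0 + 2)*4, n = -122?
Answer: 19713/5104 ≈ 3.8623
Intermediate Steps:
j = 0 (j = -8 + (0 + 2)*4 = -8 + 2*4 = -8 + 8 = 0)
I(k) = 6
J = -1/44 (J = 6/(-264) = 6*(-1/264) = -1/44 ≈ -0.022727)
(z + J)/((11 - 5*1) + n) = (-448 - 1/44)/((11 - 5*1) - 122) = -19713/(44*((11 - 5) - 122)) = -19713/(44*(6 - 122)) = -19713/44/(-116) = -19713/44*(-1/116) = 19713/5104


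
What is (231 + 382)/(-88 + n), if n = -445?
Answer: -613/533 ≈ -1.1501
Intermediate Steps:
(231 + 382)/(-88 + n) = (231 + 382)/(-88 - 445) = 613/(-533) = 613*(-1/533) = -613/533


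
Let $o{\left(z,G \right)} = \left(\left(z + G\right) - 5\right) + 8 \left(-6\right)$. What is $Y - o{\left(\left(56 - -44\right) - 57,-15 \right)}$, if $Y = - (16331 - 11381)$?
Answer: $-4925$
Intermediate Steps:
$Y = -4950$ ($Y = \left(-1\right) 4950 = -4950$)
$o{\left(z,G \right)} = -53 + G + z$ ($o{\left(z,G \right)} = \left(\left(G + z\right) - 5\right) - 48 = \left(-5 + G + z\right) - 48 = -53 + G + z$)
$Y - o{\left(\left(56 - -44\right) - 57,-15 \right)} = -4950 - \left(-53 - 15 + \left(\left(56 - -44\right) - 57\right)\right) = -4950 - \left(-53 - 15 + \left(\left(56 + 44\right) - 57\right)\right) = -4950 - \left(-53 - 15 + \left(100 - 57\right)\right) = -4950 - \left(-53 - 15 + 43\right) = -4950 - -25 = -4950 + 25 = -4925$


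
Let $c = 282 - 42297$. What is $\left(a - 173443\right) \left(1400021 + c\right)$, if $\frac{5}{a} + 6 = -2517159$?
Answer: $- \frac{118576914597138920}{503433} \approx -2.3554 \cdot 10^{11}$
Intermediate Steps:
$c = -42015$ ($c = 282 - 42297 = -42015$)
$a = - \frac{1}{503433}$ ($a = \frac{5}{-6 - 2517159} = \frac{5}{-2517165} = 5 \left(- \frac{1}{2517165}\right) = - \frac{1}{503433} \approx -1.9864 \cdot 10^{-6}$)
$\left(a - 173443\right) \left(1400021 + c\right) = \left(- \frac{1}{503433} - 173443\right) \left(1400021 - 42015\right) = \left(- \frac{87316929820}{503433}\right) 1358006 = - \frac{118576914597138920}{503433}$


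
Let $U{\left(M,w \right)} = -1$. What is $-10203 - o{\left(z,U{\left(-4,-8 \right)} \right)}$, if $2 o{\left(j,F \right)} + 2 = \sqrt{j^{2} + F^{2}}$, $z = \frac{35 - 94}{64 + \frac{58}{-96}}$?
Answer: $-10202 - \frac{\sqrt{17280073}}{6086} \approx -10203.0$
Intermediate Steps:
$z = - \frac{2832}{3043}$ ($z = - \frac{59}{64 + 58 \left(- \frac{1}{96}\right)} = - \frac{59}{64 - \frac{29}{48}} = - \frac{59}{\frac{3043}{48}} = \left(-59\right) \frac{48}{3043} = - \frac{2832}{3043} \approx -0.93066$)
$o{\left(j,F \right)} = -1 + \frac{\sqrt{F^{2} + j^{2}}}{2}$ ($o{\left(j,F \right)} = -1 + \frac{\sqrt{j^{2} + F^{2}}}{2} = -1 + \frac{\sqrt{F^{2} + j^{2}}}{2}$)
$-10203 - o{\left(z,U{\left(-4,-8 \right)} \right)} = -10203 - \left(-1 + \frac{\sqrt{\left(-1\right)^{2} + \left(- \frac{2832}{3043}\right)^{2}}}{2}\right) = -10203 - \left(-1 + \frac{\sqrt{1 + \frac{8020224}{9259849}}}{2}\right) = -10203 - \left(-1 + \frac{\sqrt{\frac{17280073}{9259849}}}{2}\right) = -10203 - \left(-1 + \frac{\frac{1}{3043} \sqrt{17280073}}{2}\right) = -10203 - \left(-1 + \frac{\sqrt{17280073}}{6086}\right) = -10203 + \left(1 - \frac{\sqrt{17280073}}{6086}\right) = -10202 - \frac{\sqrt{17280073}}{6086}$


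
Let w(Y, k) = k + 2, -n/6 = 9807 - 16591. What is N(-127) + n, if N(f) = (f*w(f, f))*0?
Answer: 40704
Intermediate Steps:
n = 40704 (n = -6*(9807 - 16591) = -6*(-6784) = 40704)
w(Y, k) = 2 + k
N(f) = 0 (N(f) = (f*(2 + f))*0 = 0)
N(-127) + n = 0 + 40704 = 40704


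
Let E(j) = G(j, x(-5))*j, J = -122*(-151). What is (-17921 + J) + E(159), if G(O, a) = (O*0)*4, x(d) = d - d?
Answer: 501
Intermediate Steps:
x(d) = 0
J = 18422
G(O, a) = 0 (G(O, a) = 0*4 = 0)
E(j) = 0 (E(j) = 0*j = 0)
(-17921 + J) + E(159) = (-17921 + 18422) + 0 = 501 + 0 = 501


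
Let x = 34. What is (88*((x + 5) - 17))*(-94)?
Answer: -181984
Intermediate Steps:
(88*((x + 5) - 17))*(-94) = (88*((34 + 5) - 17))*(-94) = (88*(39 - 17))*(-94) = (88*22)*(-94) = 1936*(-94) = -181984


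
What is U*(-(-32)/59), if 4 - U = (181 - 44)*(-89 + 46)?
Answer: 188640/59 ≈ 3197.3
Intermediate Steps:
U = 5895 (U = 4 - (181 - 44)*(-89 + 46) = 4 - 137*(-43) = 4 - 1*(-5891) = 4 + 5891 = 5895)
U*(-(-32)/59) = 5895*(-(-32)/59) = 5895*(-1*(-32/59)) = 5895*(32/59) = 188640/59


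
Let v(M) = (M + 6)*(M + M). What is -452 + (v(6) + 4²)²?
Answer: 25148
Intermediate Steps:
v(M) = 2*M*(6 + M) (v(M) = (6 + M)*(2*M) = 2*M*(6 + M))
-452 + (v(6) + 4²)² = -452 + (2*6*(6 + 6) + 4²)² = -452 + (2*6*12 + 16)² = -452 + (144 + 16)² = -452 + 160² = -452 + 25600 = 25148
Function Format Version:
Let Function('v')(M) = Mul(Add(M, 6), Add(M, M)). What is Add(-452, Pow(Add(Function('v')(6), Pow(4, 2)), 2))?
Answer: 25148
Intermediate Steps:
Function('v')(M) = Mul(2, M, Add(6, M)) (Function('v')(M) = Mul(Add(6, M), Mul(2, M)) = Mul(2, M, Add(6, M)))
Add(-452, Pow(Add(Function('v')(6), Pow(4, 2)), 2)) = Add(-452, Pow(Add(Mul(2, 6, Add(6, 6)), Pow(4, 2)), 2)) = Add(-452, Pow(Add(Mul(2, 6, 12), 16), 2)) = Add(-452, Pow(Add(144, 16), 2)) = Add(-452, Pow(160, 2)) = Add(-452, 25600) = 25148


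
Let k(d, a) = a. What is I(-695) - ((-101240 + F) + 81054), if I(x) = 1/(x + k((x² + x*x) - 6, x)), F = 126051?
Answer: -147152351/1390 ≈ -1.0587e+5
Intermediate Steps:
I(x) = 1/(2*x) (I(x) = 1/(x + x) = 1/(2*x))
I(-695) - ((-101240 + F) + 81054) = (½)/(-695) - ((-101240 + 126051) + 81054) = (½)*(-1/695) - (24811 + 81054) = -1/1390 - 1*105865 = -1/1390 - 105865 = -147152351/1390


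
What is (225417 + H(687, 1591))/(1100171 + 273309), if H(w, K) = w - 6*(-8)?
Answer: 28269/171685 ≈ 0.16466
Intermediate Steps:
H(w, K) = 48 + w (H(w, K) = w + 48 = 48 + w)
(225417 + H(687, 1591))/(1100171 + 273309) = (225417 + (48 + 687))/(1100171 + 273309) = (225417 + 735)/1373480 = 226152*(1/1373480) = 28269/171685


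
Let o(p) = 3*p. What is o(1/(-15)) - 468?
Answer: -2341/5 ≈ -468.20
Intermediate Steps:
o(1/(-15)) - 468 = 3/(-15) - 468 = 3*(-1/15) - 468 = -1/5 - 468 = -2341/5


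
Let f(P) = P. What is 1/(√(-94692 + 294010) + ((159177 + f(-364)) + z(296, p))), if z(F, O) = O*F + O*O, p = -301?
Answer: 80159/12850830903 - √199318/25701661806 ≈ 6.2203e-6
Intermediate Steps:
z(F, O) = O² + F*O (z(F, O) = F*O + O² = O² + F*O)
1/(√(-94692 + 294010) + ((159177 + f(-364)) + z(296, p))) = 1/(√(-94692 + 294010) + ((159177 - 364) - 301*(296 - 301))) = 1/(√199318 + (158813 - 301*(-5))) = 1/(√199318 + (158813 + 1505)) = 1/(√199318 + 160318) = 1/(160318 + √199318)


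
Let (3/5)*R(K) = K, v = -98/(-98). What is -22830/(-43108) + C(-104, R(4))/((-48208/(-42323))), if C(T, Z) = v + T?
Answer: -46704694853/519537616 ≈ -89.897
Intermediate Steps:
v = 1 (v = -98*(-1/98) = 1)
R(K) = 5*K/3
C(T, Z) = 1 + T
-22830/(-43108) + C(-104, R(4))/((-48208/(-42323))) = -22830/(-43108) + (1 - 104)/((-48208/(-42323))) = -22830*(-1/43108) - 103/((-48208*(-1/42323))) = 11415/21554 - 103/48208/42323 = 11415/21554 - 103*42323/48208 = 11415/21554 - 4359269/48208 = -46704694853/519537616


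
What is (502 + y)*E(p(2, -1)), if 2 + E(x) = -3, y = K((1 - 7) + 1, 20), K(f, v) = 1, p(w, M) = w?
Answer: -2515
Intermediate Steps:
y = 1
E(x) = -5 (E(x) = -2 - 3 = -5)
(502 + y)*E(p(2, -1)) = (502 + 1)*(-5) = 503*(-5) = -2515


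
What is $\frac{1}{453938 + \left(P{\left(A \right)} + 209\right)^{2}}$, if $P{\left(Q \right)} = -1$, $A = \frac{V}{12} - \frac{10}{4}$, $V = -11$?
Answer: $\frac{1}{497202} \approx 2.0113 \cdot 10^{-6}$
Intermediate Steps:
$A = - \frac{41}{12}$ ($A = - \frac{11}{12} - \frac{10}{4} = \left(-11\right) \frac{1}{12} - \frac{5}{2} = - \frac{11}{12} - \frac{5}{2} = - \frac{41}{12} \approx -3.4167$)
$\frac{1}{453938 + \left(P{\left(A \right)} + 209\right)^{2}} = \frac{1}{453938 + \left(-1 + 209\right)^{2}} = \frac{1}{453938 + 208^{2}} = \frac{1}{453938 + 43264} = \frac{1}{497202}$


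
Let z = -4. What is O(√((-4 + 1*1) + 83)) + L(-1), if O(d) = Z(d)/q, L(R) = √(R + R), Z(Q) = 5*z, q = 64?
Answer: -5/16 + I*√2 ≈ -0.3125 + 1.4142*I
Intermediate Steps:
Z(Q) = -20 (Z(Q) = 5*(-4) = -20)
L(R) = √2*√R (L(R) = √(2*R) = √2*√R)
O(d) = -5/16 (O(d) = -20/64 = -20*1/64 = -5/16)
O(√((-4 + 1*1) + 83)) + L(-1) = -5/16 + √2*√(-1) = -5/16 + √2*I = -5/16 + I*√2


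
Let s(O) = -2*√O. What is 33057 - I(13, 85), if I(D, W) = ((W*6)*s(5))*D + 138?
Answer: 32919 + 13260*√5 ≈ 62569.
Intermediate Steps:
I(D, W) = 138 - 12*D*W*√5 (I(D, W) = ((W*6)*(-2*√5))*D + 138 = ((6*W)*(-2*√5))*D + 138 = (-12*W*√5)*D + 138 = -12*D*W*√5 + 138 = 138 - 12*D*W*√5)
33057 - I(13, 85) = 33057 - (138 - 12*13*85*√5) = 33057 - (138 - 13260*√5) = 33057 + (-138 + 13260*√5) = 32919 + 13260*√5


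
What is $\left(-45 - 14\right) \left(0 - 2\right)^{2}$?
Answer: $-236$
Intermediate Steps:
$\left(-45 - 14\right) \left(0 - 2\right)^{2} = - 59 \left(-2\right)^{2} = \left(-59\right) 4 = -236$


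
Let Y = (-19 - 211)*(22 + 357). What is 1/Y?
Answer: -1/87170 ≈ -1.1472e-5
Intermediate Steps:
Y = -87170 (Y = -230*379 = -87170)
1/Y = 1/(-87170) = -1/87170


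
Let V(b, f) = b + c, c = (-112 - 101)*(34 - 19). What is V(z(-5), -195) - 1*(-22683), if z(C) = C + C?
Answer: 19478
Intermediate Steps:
c = -3195 (c = -213*15 = -3195)
z(C) = 2*C
V(b, f) = -3195 + b (V(b, f) = b - 3195 = -3195 + b)
V(z(-5), -195) - 1*(-22683) = (-3195 + 2*(-5)) - 1*(-22683) = (-3195 - 10) + 22683 = -3205 + 22683 = 19478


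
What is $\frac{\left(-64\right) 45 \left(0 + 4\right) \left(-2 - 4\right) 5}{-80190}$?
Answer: $- \frac{1280}{297} \approx -4.3098$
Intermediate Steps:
$\frac{\left(-64\right) 45 \left(0 + 4\right) \left(-2 - 4\right) 5}{-80190} = - 64 \cdot 45 \cdot 4 \left(-6\right) 5 \left(- \frac{1}{80190}\right) = - 64 \cdot 45 \left(\left(-24\right) 5\right) \left(- \frac{1}{80190}\right) = - 64 \cdot 45 \left(-120\right) \left(- \frac{1}{80190}\right) = \left(-64\right) \left(-5400\right) \left(- \frac{1}{80190}\right) = 345600 \left(- \frac{1}{80190}\right) = - \frac{1280}{297}$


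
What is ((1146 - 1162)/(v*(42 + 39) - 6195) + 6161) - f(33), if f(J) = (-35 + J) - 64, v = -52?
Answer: 64804405/10407 ≈ 6227.0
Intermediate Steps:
f(J) = -99 + J
((1146 - 1162)/(v*(42 + 39) - 6195) + 6161) - f(33) = ((1146 - 1162)/(-52*(42 + 39) - 6195) + 6161) - (-99 + 33) = (-16/(-52*81 - 6195) + 6161) - 1*(-66) = (-16/(-4212 - 6195) + 6161) + 66 = (-16/(-10407) + 6161) + 66 = (-16*(-1/10407) + 6161) + 66 = (16/10407 + 6161) + 66 = 64117543/10407 + 66 = 64804405/10407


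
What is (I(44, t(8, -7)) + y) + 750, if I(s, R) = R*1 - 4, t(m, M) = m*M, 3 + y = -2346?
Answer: -1659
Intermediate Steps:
y = -2349 (y = -3 - 2346 = -2349)
t(m, M) = M*m
I(s, R) = -4 + R (I(s, R) = R - 4 = -4 + R)
(I(44, t(8, -7)) + y) + 750 = ((-4 - 7*8) - 2349) + 750 = ((-4 - 56) - 2349) + 750 = (-60 - 2349) + 750 = -2409 + 750 = -1659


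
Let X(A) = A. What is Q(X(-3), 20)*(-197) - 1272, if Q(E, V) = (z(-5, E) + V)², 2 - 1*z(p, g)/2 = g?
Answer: -178572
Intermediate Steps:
z(p, g) = 4 - 2*g
Q(E, V) = (4 + V - 2*E)² (Q(E, V) = ((4 - 2*E) + V)² = (4 + V - 2*E)²)
Q(X(-3), 20)*(-197) - 1272 = (4 + 20 - 2*(-3))²*(-197) - 1272 = (4 + 20 + 6)²*(-197) - 1272 = 30²*(-197) - 1272 = 900*(-197) - 1272 = -177300 - 1272 = -178572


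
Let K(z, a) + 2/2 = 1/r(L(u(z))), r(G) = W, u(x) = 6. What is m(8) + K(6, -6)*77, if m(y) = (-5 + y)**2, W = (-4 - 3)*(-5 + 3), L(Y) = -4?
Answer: -125/2 ≈ -62.500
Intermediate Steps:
W = 14 (W = -7*(-2) = 14)
r(G) = 14
K(z, a) = -13/14 (K(z, a) = -1 + 1/14 = -13/14)
m(8) + K(6, -6)*77 = (-5 + 8)**2 - 13/14*77 = 3**2 - 143/2 = 9 - 143/2 = -125/2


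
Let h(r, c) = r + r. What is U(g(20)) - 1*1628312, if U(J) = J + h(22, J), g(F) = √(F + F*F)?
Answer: -1628268 + 2*√105 ≈ -1.6282e+6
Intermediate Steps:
h(r, c) = 2*r
g(F) = √(F + F²)
U(J) = 44 + J (U(J) = J + 2*22 = J + 44 = 44 + J)
U(g(20)) - 1*1628312 = (44 + √(20*(1 + 20))) - 1*1628312 = (44 + √(20*21)) - 1628312 = (44 + √420) - 1628312 = (44 + 2*√105) - 1628312 = -1628268 + 2*√105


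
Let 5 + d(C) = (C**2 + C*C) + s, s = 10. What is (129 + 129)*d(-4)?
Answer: 9546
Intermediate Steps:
d(C) = 5 + 2*C**2 (d(C) = -5 + ((C**2 + C*C) + 10) = -5 + ((C**2 + C**2) + 10) = -5 + (2*C**2 + 10) = -5 + (10 + 2*C**2) = 5 + 2*C**2)
(129 + 129)*d(-4) = (129 + 129)*(5 + 2*(-4)**2) = 258*(5 + 2*16) = 258*(5 + 32) = 258*37 = 9546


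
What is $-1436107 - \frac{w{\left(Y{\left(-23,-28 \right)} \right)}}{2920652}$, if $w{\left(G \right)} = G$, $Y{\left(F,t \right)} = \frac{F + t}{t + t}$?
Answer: $- \frac{234884651778835}{163556512} \approx -1.4361 \cdot 10^{6}$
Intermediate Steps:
$Y{\left(F,t \right)} = \frac{F + t}{2 t}$
$-1436107 - \frac{w{\left(Y{\left(-23,-28 \right)} \right)}}{2920652} = -1436107 - \frac{\frac{1}{2} \frac{1}{-28} \left(-23 - 28\right)}{2920652} = -1436107 - \frac{1}{2} \left(- \frac{1}{28}\right) \left(-51\right) \frac{1}{2920652} = -1436107 - \frac{51}{56} \cdot \frac{1}{2920652} = -1436107 - \frac{51}{163556512} = - \frac{234884651778835}{163556512}$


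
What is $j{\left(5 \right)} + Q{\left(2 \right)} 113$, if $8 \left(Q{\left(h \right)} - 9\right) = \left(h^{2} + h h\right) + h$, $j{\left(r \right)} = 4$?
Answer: $\frac{4649}{4} \approx 1162.3$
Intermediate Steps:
$Q{\left(h \right)} = 9 + \frac{h^{2}}{4} + \frac{h}{8}$ ($Q{\left(h \right)} = 9 + \frac{\left(h^{2} + h h\right) + h}{8} = 9 + \frac{\left(h^{2} + h^{2}\right) + h}{8} = 9 + \frac{2 h^{2} + h}{8} = 9 + \frac{h + 2 h^{2}}{8} = 9 + \left(\frac{h^{2}}{4} + \frac{h}{8}\right) = 9 + \frac{h^{2}}{4} + \frac{h}{8}$)
$j{\left(5 \right)} + Q{\left(2 \right)} 113 = 4 + \left(9 + \frac{2^{2}}{4} + \frac{1}{8} \cdot 2\right) 113 = 4 + \left(9 + \frac{1}{4} \cdot 4 + \frac{1}{4}\right) 113 = 4 + \left(9 + 1 + \frac{1}{4}\right) 113 = 4 + \frac{41}{4} \cdot 113 = 4 + \frac{4633}{4} = \frac{4649}{4}$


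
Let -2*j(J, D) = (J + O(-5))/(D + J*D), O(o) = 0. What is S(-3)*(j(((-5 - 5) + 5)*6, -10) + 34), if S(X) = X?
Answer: -5925/58 ≈ -102.16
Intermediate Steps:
j(J, D) = -J/(2*(D + D*J)) (j(J, D) = -(J + 0)/(2*(D + J*D)) = -J/(2*(D + D*J)))
S(-3)*(j(((-5 - 5) + 5)*6, -10) + 34) = -3*(-½*((-5 - 5) + 5)*6/(-10*(1 + ((-5 - 5) + 5)*6)) + 34) = -3*(-½*(-10 + 5)*6*(-⅒)/(1 + (-10 + 5)*6) + 34) = -3*(-½*(-5*6)*(-⅒)/(1 - 5*6) + 34) = -3*(-½*(-30)*(-⅒)/(1 - 30) + 34) = -3*(-½*(-30)*(-⅒)/(-29) + 34) = -3*(-½*(-30)*(-⅒)*(-1/29) + 34) = -3*(3/58 + 34) = -3*1975/58 = -5925/58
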